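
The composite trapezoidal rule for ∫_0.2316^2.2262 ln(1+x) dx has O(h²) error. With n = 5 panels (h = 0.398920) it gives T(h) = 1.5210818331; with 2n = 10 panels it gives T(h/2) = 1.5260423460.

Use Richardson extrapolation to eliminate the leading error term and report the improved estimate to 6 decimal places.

Method order is 2; weight 2^2 = 4.
4·1.5260423460 = 6.1041693840; subtract 1.5210818331 → 4.5830875509
4.5830875509 ÷ 3 = 1.5276958503
Gap between inputs: 4.961e-03; correction applied: +0.0016535043.

1.527696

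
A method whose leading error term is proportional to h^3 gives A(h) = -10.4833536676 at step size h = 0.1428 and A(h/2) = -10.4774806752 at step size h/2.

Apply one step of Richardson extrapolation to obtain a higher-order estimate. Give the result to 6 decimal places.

Error is O(h^3); halving h shrinks it by 2^3 = 8.
Top: 8(-10.4774806752) − (-10.4833536676) = -73.3364917340
Denominator 8 − 1 = 7.
R = (-73.3364917340)/7 = -10.4766416763
Gap between inputs: 5.873e-03; correction applied: +0.0008389989.

-10.476642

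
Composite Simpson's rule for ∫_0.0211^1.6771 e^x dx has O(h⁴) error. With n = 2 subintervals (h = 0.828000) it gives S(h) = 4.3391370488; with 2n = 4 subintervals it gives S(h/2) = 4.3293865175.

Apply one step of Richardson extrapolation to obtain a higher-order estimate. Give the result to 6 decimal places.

4.328736

Error is O(h^4); halving h shrinks it by 2^4 = 16.
Top: 16(4.3293865175) − (4.3391370488) = 64.9310472312
Denominator 16 − 1 = 15.
Extrapolated: 64.9310472312 / 15 = 4.3287364821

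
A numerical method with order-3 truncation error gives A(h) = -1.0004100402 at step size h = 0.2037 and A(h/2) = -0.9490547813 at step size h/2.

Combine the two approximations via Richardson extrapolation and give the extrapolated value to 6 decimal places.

-0.941718

The method has order 3: 2^3 = 8.
A(h/2) − A(h) = -0.9490547813 − (-1.0004100402) = 0.0513552589
Divide by 2^3 − 1 = 7: 0.0513552589/7 = 0.0073364656
R = -0.9490547813 + 0.0073364656 = -0.9417183157
Shift from A(h/2): +0.0073364656.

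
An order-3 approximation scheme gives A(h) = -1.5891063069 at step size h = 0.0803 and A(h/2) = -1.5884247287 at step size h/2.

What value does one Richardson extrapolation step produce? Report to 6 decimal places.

-1.588327

Error is O(h^3); halving h shrinks it by 2^3 = 8.
8 × (-1.5884247287) − (-1.5891063069) = -11.1182915227
Divide by 2^3 − 1 = 7.
(-11.1182915227) ÷ 7 = -1.5883273604
Correction |R − A(h/2)| = 9.737e-05; gap |A(h/2) − A(h)| = 6.816e-04.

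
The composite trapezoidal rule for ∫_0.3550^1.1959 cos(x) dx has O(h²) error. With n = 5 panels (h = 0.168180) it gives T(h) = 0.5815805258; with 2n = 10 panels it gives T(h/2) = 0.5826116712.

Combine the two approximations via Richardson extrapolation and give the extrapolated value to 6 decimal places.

0.582955

Order 2 gives 2^r = 4 and 2^r − 1 = 3.
Difference of the inputs: 0.5826116712 − 0.5815805258 = 0.0010311454
Divide by 2^2 − 1 = 3: 0.0010311454/3 = 0.0003437151
R = A(h/2) + (A(h/2) − A(h))/3 = 0.5826116712 + 0.0003437151 = 0.5829553863
Gap between inputs: 1.031e-03; correction applied: +0.0003437151.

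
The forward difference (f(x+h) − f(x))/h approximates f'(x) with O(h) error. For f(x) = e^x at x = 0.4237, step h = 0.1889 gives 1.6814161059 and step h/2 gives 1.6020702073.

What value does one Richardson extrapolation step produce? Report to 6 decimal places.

1.522724

Error is O(h^1); halving h shrinks it by 2^1 = 2.
2*1.6020702073 = 3.2041404146; 3.2041404146 − 1.6814161059 = 1.5227243087
(2*1.6020702073 − 1.6814161059)/(2 − 1) = 1.5227243087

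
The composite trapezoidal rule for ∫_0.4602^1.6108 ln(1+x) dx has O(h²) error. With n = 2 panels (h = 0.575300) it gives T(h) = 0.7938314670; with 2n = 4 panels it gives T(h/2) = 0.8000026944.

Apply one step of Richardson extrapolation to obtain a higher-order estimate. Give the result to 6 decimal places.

0.802060

The method has order 2: 2^2 = 4.
A(h/2) − A(h) = 0.8000026944 − 0.7938314670 = 0.0061712274
Divide by 2^2 − 1 = 3: 0.0061712274/3 = 0.0020570758
R = 0.8000026944 + 0.0020570758 = 0.8020597702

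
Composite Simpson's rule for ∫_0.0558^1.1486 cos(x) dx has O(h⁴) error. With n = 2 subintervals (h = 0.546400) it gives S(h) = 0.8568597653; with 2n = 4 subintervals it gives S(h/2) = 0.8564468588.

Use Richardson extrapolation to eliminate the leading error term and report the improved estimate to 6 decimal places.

0.856419

Method order is 4; weight 2^4 = 16.
Top: 16(0.8564468588) − (0.8568597653) = 12.8462899755
Divide by 2^4 − 1 = 15.
So the Richardson estimate is 0.8564193317.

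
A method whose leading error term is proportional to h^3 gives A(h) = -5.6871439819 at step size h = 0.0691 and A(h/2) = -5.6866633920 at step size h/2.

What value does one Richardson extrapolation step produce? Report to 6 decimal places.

Method order is 3; weight 2^3 = 8.
2^3·A(h/2) = -45.4933071360; minus A(h) gives -39.8061631541.
Divide by 2^3 − 1 = 7.
(-39.8061631541) ÷ 7 = -5.6865947363
Correction |R − A(h/2)| = 6.866e-05; gap |A(h/2) − A(h)| = 4.806e-04.

-5.686595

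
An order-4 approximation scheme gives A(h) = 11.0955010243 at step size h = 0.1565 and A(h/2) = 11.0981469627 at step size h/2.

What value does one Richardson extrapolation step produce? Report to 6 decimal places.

With r = 4 the leading error scales as h^4, so the weight is 2^4 = 16.
16*11.0981469627 = 177.5703514032; subtract 11.0955010243 → 166.4748503789
Denominator 16 − 1 = 15.
Extrapolated: 166.4748503789 / 15 = 11.0983233586
Shift from A(h/2): +0.0001763959.

11.098323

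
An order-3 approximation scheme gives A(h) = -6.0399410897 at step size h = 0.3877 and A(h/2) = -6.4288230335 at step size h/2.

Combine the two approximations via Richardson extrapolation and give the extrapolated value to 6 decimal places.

-6.484378

Leading term ∝ h^3; use weight 8 = 2^3.
Weighted: (-51.4305842680) − (-6.0399410897) = -45.3906431783
(-45.3906431783) ÷ 7 = -6.4843775969
Gap between inputs: 3.889e-01; correction applied: −0.0555545634.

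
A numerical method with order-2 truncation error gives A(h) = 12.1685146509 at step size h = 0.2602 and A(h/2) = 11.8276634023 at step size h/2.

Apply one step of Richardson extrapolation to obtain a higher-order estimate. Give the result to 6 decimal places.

Leading term ∝ h^2; use weight 4 = 2^2.
2^2·A(h/2) = 47.3106536092; minus A(h) gives 35.1421389583.
R = 35.1421389583/3 = 11.7140463194

11.714046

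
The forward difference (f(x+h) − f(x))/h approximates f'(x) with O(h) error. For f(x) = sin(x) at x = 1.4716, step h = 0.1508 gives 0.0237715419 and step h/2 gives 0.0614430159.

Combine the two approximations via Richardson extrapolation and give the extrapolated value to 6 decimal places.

r = 1: numerator weight 2, denominator 1.
Numerator 2 × A(h/2) − A(h) = 2 × 0.0614430159 − 0.0237715419 = 0.0991144899
R = 0.0991144899/1 = 0.0991144899
Correction |R − A(h/2)| = 3.767e-02; gap |A(h/2) − A(h)| = 3.767e-02.

0.099114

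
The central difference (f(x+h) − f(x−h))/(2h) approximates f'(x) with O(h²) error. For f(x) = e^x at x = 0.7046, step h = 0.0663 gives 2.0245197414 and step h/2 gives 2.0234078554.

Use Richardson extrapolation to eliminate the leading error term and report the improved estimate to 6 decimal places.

The method has order 2: 2^2 = 4.
2^2·A(h/2) = 8.0936314216; minus A(h) gives 6.0691116802.
6.0691116802 ÷ 3 = 2.0230372267

2.023037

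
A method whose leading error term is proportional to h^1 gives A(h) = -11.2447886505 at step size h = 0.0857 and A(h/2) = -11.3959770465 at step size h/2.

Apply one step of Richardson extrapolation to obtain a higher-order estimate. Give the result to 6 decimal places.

-11.547165

The method has order 1: 2^1 = 2.
Weighted: (-22.7919540930) − (-11.2447886505) = -11.5471654425
Extrapolated: (-11.5471654425) / 1 = -11.5471654425
Gap between inputs: 1.512e-01; correction applied: −0.1511883960.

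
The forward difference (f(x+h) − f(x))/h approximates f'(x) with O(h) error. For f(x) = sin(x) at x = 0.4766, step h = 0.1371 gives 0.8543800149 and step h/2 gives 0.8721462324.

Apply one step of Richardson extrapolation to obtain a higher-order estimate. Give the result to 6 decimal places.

0.889912

With r = 1 the leading error scales as h^1, so the weight is 2^1 = 2.
2×0.8721462324 − 0.8543800149 = 0.8899124499
R = 0.8899124499/1 = 0.8899124499
Shift from A(h/2): +0.0177662175.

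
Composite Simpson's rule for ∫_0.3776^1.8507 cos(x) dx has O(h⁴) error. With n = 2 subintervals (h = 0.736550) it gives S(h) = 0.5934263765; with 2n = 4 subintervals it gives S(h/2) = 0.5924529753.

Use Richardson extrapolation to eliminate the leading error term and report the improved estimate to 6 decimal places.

0.592388

With r = 4 the leading error scales as h^4, so the weight is 2^4 = 16.
Numerator 16·A(h/2) − A(h) = 16·0.5924529753 − 0.5934263765 = 8.8858212283
Denominator 16 − 1 = 15.
(16·0.5924529753 − 0.5934263765)/(16 − 1) = 0.5923880819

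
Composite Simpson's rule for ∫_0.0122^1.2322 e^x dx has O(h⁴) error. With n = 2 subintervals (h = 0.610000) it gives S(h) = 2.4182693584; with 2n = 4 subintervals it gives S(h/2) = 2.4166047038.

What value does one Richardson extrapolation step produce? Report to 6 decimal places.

2.416494

With r = 4 the leading error scales as h^4, so the weight is 2^4 = 16.
Difference of the inputs: 2.4166047038 − 2.4182693584 = -0.0016646546
Divide by 2^4 − 1 = 15: (-0.0016646546)/15 = -0.0001109770
R = A(h/2) + (A(h/2) − A(h))/15 = 2.4166047038 − 0.0001109770 = 2.4164937268
Shift from A(h/2): −0.0001109770.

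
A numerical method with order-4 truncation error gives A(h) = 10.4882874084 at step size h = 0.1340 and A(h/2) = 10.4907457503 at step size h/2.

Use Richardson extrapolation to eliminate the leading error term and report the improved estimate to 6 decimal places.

10.490910

r = 4: numerator weight 16, denominator 15.
Difference of the inputs: 10.4907457503 − 10.4882874084 = 0.0024583419
Divide by 2^4 − 1 = 15: 0.0024583419/15 = 0.0001638895
R = 10.4907457503 + 0.0001638895 = 10.4909096398
Shift from A(h/2): +0.0001638895.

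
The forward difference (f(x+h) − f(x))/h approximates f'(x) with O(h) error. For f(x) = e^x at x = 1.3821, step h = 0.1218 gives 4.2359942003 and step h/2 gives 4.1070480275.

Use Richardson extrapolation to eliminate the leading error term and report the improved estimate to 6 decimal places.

r = 1, so 2^r = 2.
2*4.1070480275 − 4.2359942003 = 3.9781018547
R = 3.9781018547/1 = 3.9781018547

3.978102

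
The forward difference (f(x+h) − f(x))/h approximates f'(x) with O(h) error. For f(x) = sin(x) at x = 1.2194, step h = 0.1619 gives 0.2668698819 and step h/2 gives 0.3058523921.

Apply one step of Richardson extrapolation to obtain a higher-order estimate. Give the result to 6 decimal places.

Error is O(h^1); halving h shrinks it by 2^1 = 2.
2·0.3058523921 − 0.2668698819 = 0.3448349023
Divide by 2^1 − 1 = 1.
0.3448349023 ÷ 1 = 0.3448349023

0.344835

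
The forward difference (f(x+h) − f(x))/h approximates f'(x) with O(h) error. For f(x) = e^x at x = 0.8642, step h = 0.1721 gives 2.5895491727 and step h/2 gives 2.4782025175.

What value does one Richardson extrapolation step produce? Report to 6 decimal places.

2.366856

Order 1 gives 2^r = 2 and 2^r − 1 = 1.
Numerator 2×A(h/2) − A(h) = 2×2.4782025175 − 2.5895491727 = 2.3668558623
Divide by 2^1 − 1 = 1.
(2×2.4782025175 − 2.5895491727)/(2 − 1) = 2.3668558623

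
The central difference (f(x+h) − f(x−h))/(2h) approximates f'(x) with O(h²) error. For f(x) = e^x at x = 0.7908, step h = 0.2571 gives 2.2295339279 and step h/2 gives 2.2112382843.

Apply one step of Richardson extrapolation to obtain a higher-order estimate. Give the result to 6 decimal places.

2.205140

Error is O(h^2); halving h shrinks it by 2^2 = 4.
4·2.2112382843 − 2.2295339279 = 6.6154192093
Extrapolated: 6.6154192093 / 3 = 2.2051397364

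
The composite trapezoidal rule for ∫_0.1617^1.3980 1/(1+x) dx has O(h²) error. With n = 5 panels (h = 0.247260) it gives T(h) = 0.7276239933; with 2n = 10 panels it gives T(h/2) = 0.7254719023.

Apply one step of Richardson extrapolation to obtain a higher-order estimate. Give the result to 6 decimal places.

Error is O(h^2); halving h shrinks it by 2^2 = 4.
A(h/2) − A(h) = 0.7254719023 − 0.7276239933 = -0.0021520910
Correction (A(h/2) − A(h))/(4 − 1) = (-0.0021520910)/3 = -0.0007173637
R = A(h/2) + (A(h/2) − A(h))/3 = 0.7254719023 − 0.0007173637 = 0.7247545386

0.724755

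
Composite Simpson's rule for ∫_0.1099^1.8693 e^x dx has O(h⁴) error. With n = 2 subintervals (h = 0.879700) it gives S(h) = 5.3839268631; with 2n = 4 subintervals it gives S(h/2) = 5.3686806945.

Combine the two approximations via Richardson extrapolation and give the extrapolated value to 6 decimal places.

5.367664

Order 4 gives 2^r = 16 and 2^r − 1 = 15.
Weighted: 85.8988911120 − 5.3839268631 = 80.5149642489
Divide by 2^4 − 1 = 15.
So the Richardson estimate is 5.3676642833.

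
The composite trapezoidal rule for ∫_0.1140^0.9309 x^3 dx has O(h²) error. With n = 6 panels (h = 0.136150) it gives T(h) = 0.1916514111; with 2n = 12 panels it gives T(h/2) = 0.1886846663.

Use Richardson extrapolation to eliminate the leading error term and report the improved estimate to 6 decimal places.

0.187696

r = 2, so 2^r = 4.
Numerator 4·A(h/2) − A(h) = 4·0.1886846663 − 0.1916514111 = 0.5630872541
R = 0.5630872541/3 = 0.1876957514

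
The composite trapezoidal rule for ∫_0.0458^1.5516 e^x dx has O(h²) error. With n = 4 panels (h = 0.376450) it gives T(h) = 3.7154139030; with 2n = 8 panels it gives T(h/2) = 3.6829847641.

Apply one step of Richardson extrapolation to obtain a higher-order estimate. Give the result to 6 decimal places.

Leading term ∝ h^2; use weight 4 = 2^2.
2^2*A(h/2) = 14.7319390564; minus A(h) gives 11.0165251534.
11.0165251534 ÷ 3 = 3.6721750511

3.672175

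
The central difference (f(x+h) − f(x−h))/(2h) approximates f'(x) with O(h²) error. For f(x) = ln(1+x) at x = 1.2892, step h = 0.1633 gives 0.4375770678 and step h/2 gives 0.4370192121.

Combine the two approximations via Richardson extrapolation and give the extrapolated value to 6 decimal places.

0.436833

r = 2: numerator weight 4, denominator 3.
2^2·A(h/2) = 1.7480768484; minus A(h) gives 1.3104997806.
Denominator 4 − 1 = 3.
Extrapolated: 1.3104997806 / 3 = 0.4368332602
Gap between inputs: 5.579e-04; correction applied: −0.0001859519.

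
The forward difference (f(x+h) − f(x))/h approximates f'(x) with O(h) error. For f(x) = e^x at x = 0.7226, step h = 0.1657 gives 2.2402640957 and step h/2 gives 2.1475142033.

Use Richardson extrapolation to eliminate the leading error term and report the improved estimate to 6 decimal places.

2.054764

With r = 1 the leading error scales as h^1, so the weight is 2^1 = 2.
2^1·A(h/2) = 4.2950284066; minus A(h) gives 2.0547643109.
Extrapolated: 2.0547643109 / 1 = 2.0547643109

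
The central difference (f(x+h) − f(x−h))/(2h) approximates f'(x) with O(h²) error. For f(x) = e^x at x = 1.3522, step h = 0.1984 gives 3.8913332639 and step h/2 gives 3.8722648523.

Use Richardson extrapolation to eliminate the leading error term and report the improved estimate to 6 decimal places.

3.865909

Method order is 2; weight 2^2 = 4.
2^2*A(h/2) = 15.4890594092; minus A(h) gives 11.5977261453.
Denominator 4 − 1 = 3.
So the Richardson estimate is 3.8659087151.
Gap between inputs: 1.907e-02; correction applied: −0.0063561372.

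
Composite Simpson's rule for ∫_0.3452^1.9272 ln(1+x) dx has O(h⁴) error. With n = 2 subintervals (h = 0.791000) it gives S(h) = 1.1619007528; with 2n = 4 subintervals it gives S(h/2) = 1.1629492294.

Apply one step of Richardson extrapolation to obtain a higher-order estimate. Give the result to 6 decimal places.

1.163019

r = 4: numerator weight 16, denominator 15.
2^4×A(h/2) = 18.6071876704; minus A(h) gives 17.4452869176.
Denominator 16 − 1 = 15.
17.4452869176 ÷ 15 = 1.1630191278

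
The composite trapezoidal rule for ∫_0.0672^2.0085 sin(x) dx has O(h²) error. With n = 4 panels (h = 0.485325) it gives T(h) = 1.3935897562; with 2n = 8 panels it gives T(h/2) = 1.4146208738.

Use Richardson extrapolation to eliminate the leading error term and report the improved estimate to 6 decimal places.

1.421631

Error is O(h^2); halving h shrinks it by 2^2 = 4.
4*1.4146208738 = 5.6584834952; subtract 1.3935897562 → 4.2648937390
4.2648937390 ÷ 3 = 1.4216312463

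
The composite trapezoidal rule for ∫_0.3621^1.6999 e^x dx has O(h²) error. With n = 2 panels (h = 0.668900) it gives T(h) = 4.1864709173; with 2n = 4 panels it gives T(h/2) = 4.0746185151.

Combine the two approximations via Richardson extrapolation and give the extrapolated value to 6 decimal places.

4.037334

Order 2 gives 2^r = 4 and 2^r − 1 = 3.
2^2 × A(h/2) = 16.2984740604; minus A(h) gives 12.1120031431.
Denominator 4 − 1 = 3.
12.1120031431 ÷ 3 = 4.0373343810
Gap between inputs: 1.119e-01; correction applied: −0.0372841341.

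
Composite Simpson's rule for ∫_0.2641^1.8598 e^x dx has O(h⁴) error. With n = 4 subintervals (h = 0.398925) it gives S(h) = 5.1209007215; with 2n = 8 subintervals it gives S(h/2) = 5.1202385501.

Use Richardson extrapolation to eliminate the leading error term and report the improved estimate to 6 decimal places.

5.120194

Method order is 4; weight 2^4 = 16.
2^4*A(h/2) = 81.9238168016; minus A(h) gives 76.8029160801.
Denominator 16 − 1 = 15.
(16*5.1202385501 − 5.1209007215)/(16 − 1) = 5.1201944053
Shift from A(h/2): −0.0000441448.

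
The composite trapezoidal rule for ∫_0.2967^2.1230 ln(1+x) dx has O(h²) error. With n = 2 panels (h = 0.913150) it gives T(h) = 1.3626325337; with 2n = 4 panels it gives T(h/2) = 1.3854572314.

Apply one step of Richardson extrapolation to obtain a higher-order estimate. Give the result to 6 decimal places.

1.393065

Leading term ∝ h^2; use weight 4 = 2^2.
Numerator 4 × A(h/2) − A(h) = 4 × 1.3854572314 − 1.3626325337 = 4.1791963919
R = 4.1791963919/3 = 1.3930654640
Correction |R − A(h/2)| = 7.608e-03; gap |A(h/2) − A(h)| = 2.282e-02.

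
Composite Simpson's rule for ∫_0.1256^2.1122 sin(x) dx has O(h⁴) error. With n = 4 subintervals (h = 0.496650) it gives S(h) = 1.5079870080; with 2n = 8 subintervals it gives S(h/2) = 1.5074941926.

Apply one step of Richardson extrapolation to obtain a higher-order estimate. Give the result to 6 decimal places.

r = 4: numerator weight 16, denominator 15.
16·1.5074941926 − 1.5079870080 = 22.6119200736
Denominator 16 − 1 = 15.
Result: 1.5074613382

1.507461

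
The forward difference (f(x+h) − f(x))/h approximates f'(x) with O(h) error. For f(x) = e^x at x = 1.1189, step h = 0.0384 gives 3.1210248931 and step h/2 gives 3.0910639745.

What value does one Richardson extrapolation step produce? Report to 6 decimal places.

With r = 1 the leading error scales as h^1, so the weight is 2^1 = 2.
2×3.0910639745 = 6.1821279490; 6.1821279490 − 3.1210248931 = 3.0611030559
(2×3.0910639745 − 3.1210248931)/(2 − 1) = 3.0611030559
Gap between inputs: 2.996e-02; correction applied: −0.0299609186.

3.061103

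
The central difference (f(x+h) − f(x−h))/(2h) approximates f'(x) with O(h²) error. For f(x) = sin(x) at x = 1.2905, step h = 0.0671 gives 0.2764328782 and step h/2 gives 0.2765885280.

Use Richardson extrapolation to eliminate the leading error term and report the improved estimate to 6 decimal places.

With r = 2 the leading error scales as h^2, so the weight is 2^2 = 4.
4 × 0.2765885280 − 0.2764328782 = 0.8299212338
Denominator 4 − 1 = 3.
(4 × 0.2765885280 − 0.2764328782)/(4 − 1) = 0.2766404113
Correction |R − A(h/2)| = 5.188e-05; gap |A(h/2) − A(h)| = 1.556e-04.

0.276640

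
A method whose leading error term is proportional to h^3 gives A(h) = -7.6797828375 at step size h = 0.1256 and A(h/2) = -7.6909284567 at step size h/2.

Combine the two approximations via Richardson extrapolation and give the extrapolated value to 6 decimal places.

Order 3 gives 2^r = 8 and 2^r − 1 = 7.
2^3·A(h/2) = -61.5274276536; minus A(h) gives -53.8476448161.
Denominator 8 − 1 = 7.
Result: -7.6925206880

-7.692521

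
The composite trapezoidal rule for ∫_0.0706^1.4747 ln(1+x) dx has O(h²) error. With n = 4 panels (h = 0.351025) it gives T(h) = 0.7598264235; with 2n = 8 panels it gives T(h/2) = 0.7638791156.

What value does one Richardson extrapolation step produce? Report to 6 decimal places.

With r = 2 the leading error scales as h^2, so the weight is 2^2 = 4.
Top: 4(0.7638791156) − (0.7598264235) = 2.2956900389
(4 × 0.7638791156 − 0.7598264235)/(4 − 1) = 0.7652300130

0.765230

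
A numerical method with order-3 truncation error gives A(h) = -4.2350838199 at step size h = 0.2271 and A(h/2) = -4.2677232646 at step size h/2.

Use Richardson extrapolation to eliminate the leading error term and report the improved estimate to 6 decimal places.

-4.272386

Method order is 3; weight 2^3 = 8.
8·(-4.2677232646) = -34.1417861168; (-34.1417861168) − (-4.2350838199) = -29.9067022969
R = (-29.9067022969)/7 = -4.2723860424
Gap between inputs: 3.264e-02; correction applied: −0.0046627778.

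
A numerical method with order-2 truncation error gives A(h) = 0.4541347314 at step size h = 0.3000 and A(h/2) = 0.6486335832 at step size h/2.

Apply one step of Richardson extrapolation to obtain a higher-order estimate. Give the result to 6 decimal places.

The method has order 2: 2^2 = 4.
4·0.6486335832 = 2.5945343328; subtract 0.4541347314 → 2.1403996014
(4·0.6486335832 − 0.4541347314)/(4 − 1) = 0.7134665338
Correction |R − A(h/2)| = 6.483e-02; gap |A(h/2) − A(h)| = 1.945e-01.

0.713467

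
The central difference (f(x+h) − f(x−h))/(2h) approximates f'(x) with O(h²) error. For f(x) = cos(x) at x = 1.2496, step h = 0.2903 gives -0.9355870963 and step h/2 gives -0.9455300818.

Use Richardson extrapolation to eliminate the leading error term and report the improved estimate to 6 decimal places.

Method order is 2; weight 2^2 = 4.
Difference of the inputs: -0.9455300818 − (-0.9355870963) = -0.0099429855
Correction (A(h/2) − A(h))/(4 − 1) = (-0.0099429855)/3 = -0.0033143285
R = -0.9455300818 − 0.0033143285 = -0.9488444103
Gap between inputs: 9.943e-03; correction applied: −0.0033143285.

-0.948844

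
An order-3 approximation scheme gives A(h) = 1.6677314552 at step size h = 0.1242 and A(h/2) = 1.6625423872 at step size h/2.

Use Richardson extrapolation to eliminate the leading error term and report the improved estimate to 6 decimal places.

1.661801

Error is O(h^3); halving h shrinks it by 2^3 = 8.
8*1.6625423872 − 1.6677314552 = 11.6326076424
Denominator 8 − 1 = 7.
Extrapolated: 11.6326076424 / 7 = 1.6618010918
Gap between inputs: 5.189e-03; correction applied: −0.0007412954.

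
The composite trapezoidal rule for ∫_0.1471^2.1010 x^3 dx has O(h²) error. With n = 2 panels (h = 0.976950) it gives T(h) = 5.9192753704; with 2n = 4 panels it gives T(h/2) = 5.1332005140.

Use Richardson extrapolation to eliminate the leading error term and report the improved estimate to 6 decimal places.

4.871176

r = 2, so 2^r = 4.
4*5.1332005140 − 5.9192753704 = 14.6135266856
Divide by 2^2 − 1 = 3.
14.6135266856 ÷ 3 = 4.8711755619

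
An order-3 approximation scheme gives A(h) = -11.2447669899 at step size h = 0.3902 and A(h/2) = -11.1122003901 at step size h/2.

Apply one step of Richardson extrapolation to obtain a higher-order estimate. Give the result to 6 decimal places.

-11.093262

r = 3: numerator weight 8, denominator 7.
8*(-11.1122003901) − (-11.2447669899) = -77.6528361309
R = (-77.6528361309)/7 = -11.0932623044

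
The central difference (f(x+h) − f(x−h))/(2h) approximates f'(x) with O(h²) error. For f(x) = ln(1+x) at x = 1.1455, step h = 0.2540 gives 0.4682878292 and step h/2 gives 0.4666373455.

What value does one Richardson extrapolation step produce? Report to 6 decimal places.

With r = 2 the leading error scales as h^2, so the weight is 2^2 = 4.
Weighted: 1.8665493820 − 0.4682878292 = 1.3982615528
Extrapolated: 1.3982615528 / 3 = 0.4660871843
Correction |R − A(h/2)| = 5.502e-04; gap |A(h/2) − A(h)| = 1.650e-03.

0.466087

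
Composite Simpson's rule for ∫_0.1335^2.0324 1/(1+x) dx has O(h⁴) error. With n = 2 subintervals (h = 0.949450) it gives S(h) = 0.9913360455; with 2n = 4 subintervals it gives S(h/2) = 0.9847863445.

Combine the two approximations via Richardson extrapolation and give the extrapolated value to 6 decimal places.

Leading term ∝ h^4; use weight 16 = 2^4.
Top: 16(0.9847863445) − (0.9913360455) = 14.7652454665
(16*0.9847863445 − 0.9913360455)/(16 − 1) = 0.9843496978
Correction |R − A(h/2)| = 4.366e-04; gap |A(h/2) − A(h)| = 6.550e-03.

0.984350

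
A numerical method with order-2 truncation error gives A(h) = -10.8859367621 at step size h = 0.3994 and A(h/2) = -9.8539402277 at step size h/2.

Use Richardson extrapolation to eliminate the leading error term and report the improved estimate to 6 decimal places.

Method order is 2; weight 2^2 = 4.
Top: 4(-9.8539402277) − (-10.8859367621) = -28.5298241487
Denominator 4 − 1 = 3.
R = (-28.5298241487)/3 = -9.5099413829
Correction |R − A(h/2)| = 3.440e-01; gap |A(h/2) − A(h)| = 1.032e+00.

-9.509941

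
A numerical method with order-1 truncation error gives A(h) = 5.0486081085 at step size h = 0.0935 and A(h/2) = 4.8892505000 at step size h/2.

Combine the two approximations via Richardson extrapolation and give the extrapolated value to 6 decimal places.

4.729893

With r = 1 the leading error scales as h^1, so the weight is 2^1 = 2.
Numerator 2 × A(h/2) − A(h) = 2 × 4.8892505000 − 5.0486081085 = 4.7298928915
Denominator 2 − 1 = 1.
Extrapolated: 4.7298928915 / 1 = 4.7298928915
Correction |R − A(h/2)| = 1.594e-01; gap |A(h/2) − A(h)| = 1.594e-01.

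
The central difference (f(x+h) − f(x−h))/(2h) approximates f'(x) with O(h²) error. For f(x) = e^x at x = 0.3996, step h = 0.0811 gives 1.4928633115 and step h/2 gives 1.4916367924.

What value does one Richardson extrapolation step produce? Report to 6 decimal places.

r = 2: numerator weight 4, denominator 3.
2^2*A(h/2) = 5.9665471696; minus A(h) gives 4.4736838581.
Denominator 4 − 1 = 3.
R = 4.4736838581/3 = 1.4912279527

1.491228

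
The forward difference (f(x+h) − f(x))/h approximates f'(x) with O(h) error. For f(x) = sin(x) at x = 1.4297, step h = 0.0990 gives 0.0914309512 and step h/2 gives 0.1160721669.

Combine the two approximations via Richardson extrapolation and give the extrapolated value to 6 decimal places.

0.140713

Leading term ∝ h^1; use weight 2 = 2^1.
2*0.1160721669 = 0.2321443338; 0.2321443338 − 0.0914309512 = 0.1407133826
Denominator 2 − 1 = 1.
Extrapolated: 0.1407133826 / 1 = 0.1407133826
Correction |R − A(h/2)| = 2.464e-02; gap |A(h/2) − A(h)| = 2.464e-02.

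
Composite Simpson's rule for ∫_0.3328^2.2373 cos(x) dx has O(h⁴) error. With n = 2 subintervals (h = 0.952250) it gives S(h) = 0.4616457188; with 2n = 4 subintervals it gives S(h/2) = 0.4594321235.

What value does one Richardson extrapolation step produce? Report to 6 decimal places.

Order 4 gives 2^r = 16 and 2^r − 1 = 15.
Top: 16(0.4594321235) − (0.4616457188) = 6.8892682572
Denominator 16 − 1 = 15.
R = 6.8892682572/15 = 0.4592845505
Correction |R − A(h/2)| = 1.476e-04; gap |A(h/2) − A(h)| = 2.214e-03.

0.459285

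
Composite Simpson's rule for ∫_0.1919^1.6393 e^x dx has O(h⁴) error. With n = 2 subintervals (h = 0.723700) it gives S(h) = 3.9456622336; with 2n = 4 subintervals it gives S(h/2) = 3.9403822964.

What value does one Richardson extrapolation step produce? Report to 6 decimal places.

3.940030

Order 4 gives 2^r = 16 and 2^r − 1 = 15.
16*3.9403822964 = 63.0461167424; subtract 3.9456622336 → 59.1004545088
59.1004545088 ÷ 15 = 3.9400303006
Gap between inputs: 5.280e-03; correction applied: −0.0003519958.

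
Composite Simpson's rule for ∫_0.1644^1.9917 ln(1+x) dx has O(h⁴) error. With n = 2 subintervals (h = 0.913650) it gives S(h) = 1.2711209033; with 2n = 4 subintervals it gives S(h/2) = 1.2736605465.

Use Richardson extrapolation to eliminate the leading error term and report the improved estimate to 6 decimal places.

1.273830

The method has order 4: 2^4 = 16.
16×1.2736605465 = 20.3785687440; 20.3785687440 − 1.2711209033 = 19.1074478407
Divide by 2^4 − 1 = 15.
R = 19.1074478407/15 = 1.2738298560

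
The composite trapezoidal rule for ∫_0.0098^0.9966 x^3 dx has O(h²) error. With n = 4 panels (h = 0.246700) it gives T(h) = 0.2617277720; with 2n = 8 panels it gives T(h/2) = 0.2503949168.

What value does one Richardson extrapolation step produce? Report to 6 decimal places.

The method has order 2: 2^2 = 4.
Difference of the inputs: 0.2503949168 − 0.2617277720 = -0.0113328552
Correction (A(h/2) − A(h))/(4 − 1) = (-0.0113328552)/3 = -0.0037776184
R = A(h/2) + (A(h/2) − A(h))/3 = 0.2503949168 − 0.0037776184 = 0.2466172984
Gap between inputs: 1.133e-02; correction applied: −0.0037776184.

0.246617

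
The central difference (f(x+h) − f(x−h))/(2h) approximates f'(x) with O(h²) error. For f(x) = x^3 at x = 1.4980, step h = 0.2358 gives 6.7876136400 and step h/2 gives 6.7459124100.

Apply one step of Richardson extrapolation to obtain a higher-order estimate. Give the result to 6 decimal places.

6.732012

Order 2 gives 2^r = 4 and 2^r − 1 = 3.
Numerator 4*A(h/2) − A(h) = 4*6.7459124100 − 6.7876136400 = 20.1960360000
20.1960360000 ÷ 3 = 6.7320120000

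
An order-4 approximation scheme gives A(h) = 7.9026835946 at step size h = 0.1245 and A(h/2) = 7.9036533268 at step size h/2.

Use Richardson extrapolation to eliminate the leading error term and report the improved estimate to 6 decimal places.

7.903718

The method has order 4: 2^4 = 16.
Numerator 16*A(h/2) − A(h) = 16*7.9036533268 − 7.9026835946 = 118.5557696342
R = 118.5557696342/15 = 7.9037179756
Shift from A(h/2): +0.0000646488.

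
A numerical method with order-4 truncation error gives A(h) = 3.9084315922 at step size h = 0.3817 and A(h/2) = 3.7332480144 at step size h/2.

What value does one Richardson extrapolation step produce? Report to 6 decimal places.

3.721569

The method has order 4: 2^4 = 16.
2^4*A(h/2) = 59.7319682304; minus A(h) gives 55.8235366382.
(16*3.7332480144 − 3.9084315922)/(16 − 1) = 3.7215691092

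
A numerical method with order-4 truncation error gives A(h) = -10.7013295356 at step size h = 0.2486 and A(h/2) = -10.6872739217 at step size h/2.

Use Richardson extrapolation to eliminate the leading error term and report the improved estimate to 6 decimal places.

Method order is 4; weight 2^4 = 16.
2^4*A(h/2) = -170.9963827472; minus A(h) gives -160.2950532116.
Divide by 2^4 − 1 = 15.
R = (-160.2950532116)/15 = -10.6863368808

-10.686337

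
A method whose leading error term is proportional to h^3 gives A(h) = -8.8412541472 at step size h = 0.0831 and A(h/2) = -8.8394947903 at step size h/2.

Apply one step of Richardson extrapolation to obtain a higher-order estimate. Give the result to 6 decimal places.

-8.839243

Method order is 3; weight 2^3 = 8.
Difference of the inputs: -8.8394947903 − (-8.8412541472) = 0.0017593569
Correction (A(h/2) − A(h))/(8 − 1) = 0.0017593569/7 = 0.0002513367
R = -8.8394947903 + 0.0002513367 = -8.8392434536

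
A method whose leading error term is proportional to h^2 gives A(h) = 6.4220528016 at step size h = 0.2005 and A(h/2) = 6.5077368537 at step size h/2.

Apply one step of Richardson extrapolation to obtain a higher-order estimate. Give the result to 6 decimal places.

6.536298

Order 2 gives 2^r = 4 and 2^r − 1 = 3.
Numerator 4*A(h/2) − A(h) = 4*6.5077368537 − 6.4220528016 = 19.6088946132
Denominator 4 − 1 = 3.
R = 19.6088946132/3 = 6.5362982044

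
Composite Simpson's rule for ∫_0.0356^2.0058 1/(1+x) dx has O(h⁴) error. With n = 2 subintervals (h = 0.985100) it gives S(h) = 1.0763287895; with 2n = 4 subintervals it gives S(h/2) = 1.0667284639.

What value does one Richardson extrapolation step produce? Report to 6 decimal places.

With r = 4 the leading error scales as h^4, so the weight is 2^4 = 16.
Numerator 16·A(h/2) − A(h) = 16·1.0667284639 − 1.0763287895 = 15.9913266329
Denominator 16 − 1 = 15.
Extrapolated: 15.9913266329 / 15 = 1.0660884422
Correction |R − A(h/2)| = 6.400e-04; gap |A(h/2) − A(h)| = 9.600e-03.

1.066088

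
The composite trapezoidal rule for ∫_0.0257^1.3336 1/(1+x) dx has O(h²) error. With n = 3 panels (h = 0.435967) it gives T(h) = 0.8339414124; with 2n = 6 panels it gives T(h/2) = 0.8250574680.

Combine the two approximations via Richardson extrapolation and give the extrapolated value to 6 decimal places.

r = 2: numerator weight 4, denominator 3.
2^2·A(h/2) = 3.3002298720; minus A(h) gives 2.4662884596.
Divide by 2^2 − 1 = 3.
2.4662884596 ÷ 3 = 0.8220961532

0.822096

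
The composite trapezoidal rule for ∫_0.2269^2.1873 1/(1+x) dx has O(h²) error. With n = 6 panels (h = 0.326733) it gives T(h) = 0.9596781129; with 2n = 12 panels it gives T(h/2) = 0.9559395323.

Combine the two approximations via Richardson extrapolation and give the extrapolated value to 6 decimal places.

0.954693

Method order is 2; weight 2^2 = 4.
4 × 0.9559395323 − 0.9596781129 = 2.8640800163
Denominator 4 − 1 = 3.
Result: 0.9546933388
Shift from A(h/2): −0.0012461935.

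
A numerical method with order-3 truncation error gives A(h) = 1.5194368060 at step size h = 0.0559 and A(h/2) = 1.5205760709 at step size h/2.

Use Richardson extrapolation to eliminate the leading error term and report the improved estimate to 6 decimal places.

r = 3, so 2^r = 8.
8 × 1.5205760709 = 12.1646085672; 12.1646085672 − 1.5194368060 = 10.6451717612
Denominator 8 − 1 = 7.
(8 × 1.5205760709 − 1.5194368060)/(8 − 1) = 1.5207388230
Gap between inputs: 1.139e-03; correction applied: +0.0001627521.

1.520739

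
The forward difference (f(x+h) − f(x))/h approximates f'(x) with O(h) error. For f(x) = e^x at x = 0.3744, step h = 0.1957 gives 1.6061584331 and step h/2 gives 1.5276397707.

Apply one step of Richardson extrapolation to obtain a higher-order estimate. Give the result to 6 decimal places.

Leading term ∝ h^1; use weight 2 = 2^1.
Numerator 2×A(h/2) − A(h) = 2×1.5276397707 − 1.6061584331 = 1.4491211083
Denominator 2 − 1 = 1.
(2×1.5276397707 − 1.6061584331)/(2 − 1) = 1.4491211083

1.449121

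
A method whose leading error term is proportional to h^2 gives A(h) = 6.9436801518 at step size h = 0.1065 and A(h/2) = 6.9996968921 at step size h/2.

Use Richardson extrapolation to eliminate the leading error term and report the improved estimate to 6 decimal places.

Method order is 2; weight 2^2 = 4.
4 × 6.9996968921 − 6.9436801518 = 21.0551074166
Divide by 2^2 − 1 = 3.
Result: 7.0183691389

7.018369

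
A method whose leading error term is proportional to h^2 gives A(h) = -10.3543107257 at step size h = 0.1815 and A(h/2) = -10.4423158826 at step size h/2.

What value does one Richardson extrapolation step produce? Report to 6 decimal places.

Error is O(h^2); halving h shrinks it by 2^2 = 4.
4*(-10.4423158826) = -41.7692635304; subtract (-10.3543107257) → -31.4149528047
Divide by 2^2 − 1 = 3.
So the Richardson estimate is -10.4716509349.
Correction |R − A(h/2)| = 2.934e-02; gap |A(h/2) − A(h)| = 8.801e-02.

-10.471651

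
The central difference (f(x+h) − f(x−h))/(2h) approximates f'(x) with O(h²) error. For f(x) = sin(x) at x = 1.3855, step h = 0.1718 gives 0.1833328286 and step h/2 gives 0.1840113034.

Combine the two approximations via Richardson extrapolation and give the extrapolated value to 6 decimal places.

Leading term ∝ h^2; use weight 4 = 2^2.
Top: 4(0.1840113034) − (0.1833328286) = 0.5527123850
Extrapolated: 0.5527123850 / 3 = 0.1842374617

0.184237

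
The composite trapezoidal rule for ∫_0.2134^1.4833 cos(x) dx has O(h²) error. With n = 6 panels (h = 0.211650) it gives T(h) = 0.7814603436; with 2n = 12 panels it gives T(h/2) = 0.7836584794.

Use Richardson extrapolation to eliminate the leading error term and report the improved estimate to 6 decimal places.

Leading term ∝ h^2; use weight 4 = 2^2.
4·0.7836584794 = 3.1346339176; 3.1346339176 − 0.7814603436 = 2.3531735740
Denominator 4 − 1 = 3.
(4·0.7836584794 − 0.7814603436)/(4 − 1) = 0.7843911913

0.784391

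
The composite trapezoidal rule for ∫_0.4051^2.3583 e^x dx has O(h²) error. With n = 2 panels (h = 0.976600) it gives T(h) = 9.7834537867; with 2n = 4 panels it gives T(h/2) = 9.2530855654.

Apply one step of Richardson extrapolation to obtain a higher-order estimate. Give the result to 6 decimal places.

r = 2, so 2^r = 4.
Numerator 4*A(h/2) − A(h) = 4*9.2530855654 − 9.7834537867 = 27.2288884749
R = 27.2288884749/3 = 9.0762961583

9.076296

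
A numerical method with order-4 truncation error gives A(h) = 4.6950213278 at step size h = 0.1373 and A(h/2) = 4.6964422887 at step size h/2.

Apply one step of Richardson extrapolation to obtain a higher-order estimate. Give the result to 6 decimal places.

4.696537

With r = 4 the leading error scales as h^4, so the weight is 2^4 = 16.
16·4.6964422887 = 75.1430766192; subtract 4.6950213278 → 70.4480552914
Denominator 16 − 1 = 15.
So the Richardson estimate is 4.6965370194.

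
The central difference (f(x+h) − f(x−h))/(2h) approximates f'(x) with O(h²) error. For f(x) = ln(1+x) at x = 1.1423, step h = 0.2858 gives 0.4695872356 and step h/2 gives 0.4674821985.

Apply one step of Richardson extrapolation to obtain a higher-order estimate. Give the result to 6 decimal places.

Leading term ∝ h^2; use weight 4 = 2^2.
Weighted: 1.8699287940 − 0.4695872356 = 1.4003415584
(4·0.4674821985 − 0.4695872356)/(4 − 1) = 0.4667805195

0.466781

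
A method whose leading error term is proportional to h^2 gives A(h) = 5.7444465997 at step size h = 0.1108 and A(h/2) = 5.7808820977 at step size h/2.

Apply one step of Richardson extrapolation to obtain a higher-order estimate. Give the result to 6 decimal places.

Error is O(h^2); halving h shrinks it by 2^2 = 4.
4·5.7808820977 = 23.1235283908; subtract 5.7444465997 → 17.3790817911
Denominator 4 − 1 = 3.
17.3790817911 ÷ 3 = 5.7930272637

5.793027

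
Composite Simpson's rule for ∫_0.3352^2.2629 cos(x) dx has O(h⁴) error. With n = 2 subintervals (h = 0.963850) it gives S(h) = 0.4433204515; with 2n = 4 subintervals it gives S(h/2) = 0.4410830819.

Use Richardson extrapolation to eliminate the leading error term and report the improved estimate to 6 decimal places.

0.440934

With r = 4 the leading error scales as h^4, so the weight is 2^4 = 16.
Weighted: 7.0573293104 − 0.4433204515 = 6.6140088589
Divide by 2^4 − 1 = 15.
R = 6.6140088589/15 = 0.4409339239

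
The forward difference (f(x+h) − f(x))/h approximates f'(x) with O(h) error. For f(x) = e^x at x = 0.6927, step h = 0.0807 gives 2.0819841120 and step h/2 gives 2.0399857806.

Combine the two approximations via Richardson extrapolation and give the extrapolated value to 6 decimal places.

r = 1, so 2^r = 2.
Weighted: 4.0799715612 − 2.0819841120 = 1.9979874492
Extrapolated: 1.9979874492 / 1 = 1.9979874492
Correction |R − A(h/2)| = 4.200e-02; gap |A(h/2) − A(h)| = 4.200e-02.

1.997987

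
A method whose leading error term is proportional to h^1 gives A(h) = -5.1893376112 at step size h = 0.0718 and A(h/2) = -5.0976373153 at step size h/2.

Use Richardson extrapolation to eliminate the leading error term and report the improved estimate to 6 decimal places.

-5.005937

Error is O(h^1); halving h shrinks it by 2^1 = 2.
2^1 × A(h/2) = -10.1952746306; minus A(h) gives -5.0059370194.
(2 × (-5.0976373153) − (-5.1893376112))/(2 − 1) = -5.0059370194
Gap between inputs: 9.170e-02; correction applied: +0.0917002959.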